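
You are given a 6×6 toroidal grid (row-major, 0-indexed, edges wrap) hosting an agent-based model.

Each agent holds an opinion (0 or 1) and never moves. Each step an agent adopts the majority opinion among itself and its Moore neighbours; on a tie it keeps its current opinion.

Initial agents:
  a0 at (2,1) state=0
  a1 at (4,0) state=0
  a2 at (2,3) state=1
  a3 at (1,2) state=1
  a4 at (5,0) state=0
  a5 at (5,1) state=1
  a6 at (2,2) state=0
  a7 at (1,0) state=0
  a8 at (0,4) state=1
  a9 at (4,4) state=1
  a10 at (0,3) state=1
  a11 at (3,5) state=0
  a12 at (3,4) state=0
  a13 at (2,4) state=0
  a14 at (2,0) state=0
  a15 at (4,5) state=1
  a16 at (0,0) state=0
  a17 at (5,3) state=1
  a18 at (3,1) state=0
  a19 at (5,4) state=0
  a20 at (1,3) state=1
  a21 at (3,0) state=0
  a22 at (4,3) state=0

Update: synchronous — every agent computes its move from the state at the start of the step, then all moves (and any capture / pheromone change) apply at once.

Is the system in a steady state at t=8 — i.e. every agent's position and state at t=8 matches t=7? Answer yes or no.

t=1: a0@(2,1):0 a1@(4,0):0 a2@(2,3):1 a3@(1,2):1 a4@(5,0):0 a5@(5,1):0 a6@(2,2):0 a7@(1,0):0 a8@(0,4):1 a9@(4,4):0 a10@(0,3):1 a11@(3,5):0 a12@(3,4):0 a13@(2,4):0 a14@(2,0):0 a15@(4,5):0 a16@(0,0):0 a17@(5,3):1 a18@(3,1):0 a19@(5,4):1 a20@(1,3):1 a21@(3,0):0 a22@(4,3):0
t=2: (unchanged — steady state)

yes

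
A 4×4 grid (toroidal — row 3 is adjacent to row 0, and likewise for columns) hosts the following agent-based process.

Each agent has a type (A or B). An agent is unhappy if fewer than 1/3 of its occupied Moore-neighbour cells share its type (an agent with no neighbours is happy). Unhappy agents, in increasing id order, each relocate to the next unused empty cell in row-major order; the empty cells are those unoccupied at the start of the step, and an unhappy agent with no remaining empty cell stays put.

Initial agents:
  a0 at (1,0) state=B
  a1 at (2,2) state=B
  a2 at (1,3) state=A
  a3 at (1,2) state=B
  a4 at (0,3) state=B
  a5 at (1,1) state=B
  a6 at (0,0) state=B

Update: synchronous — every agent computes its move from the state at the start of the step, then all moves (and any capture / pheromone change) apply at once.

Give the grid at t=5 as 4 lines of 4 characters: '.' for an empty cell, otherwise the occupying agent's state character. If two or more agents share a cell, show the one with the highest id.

t=1: a0@(1,0):B a1@(2,2):B a2@(0,1):A a3@(1,2):B a4@(0,3):B a5@(1,1):B a6@(0,0):B
t=2: a0@(1,0):B a1@(2,2):B a2@(0,2):A a3@(1,2):B a4@(0,3):B a5@(1,1):B a6@(0,0):B
t=3: a0@(1,0):B a1@(2,2):B a2@(0,1):A a3@(1,2):B a4@(0,3):B a5@(1,1):B a6@(0,0):B
t=4: a0@(1,0):B a1@(2,2):B a2@(0,2):A a3@(1,2):B a4@(0,3):B a5@(1,1):B a6@(0,0):B
t=5: a0@(1,0):B a1@(2,2):B a2@(0,1):A a3@(1,2):B a4@(0,3):B a5@(1,1):B a6@(0,0):B

BA.B
BBB.
..B.
....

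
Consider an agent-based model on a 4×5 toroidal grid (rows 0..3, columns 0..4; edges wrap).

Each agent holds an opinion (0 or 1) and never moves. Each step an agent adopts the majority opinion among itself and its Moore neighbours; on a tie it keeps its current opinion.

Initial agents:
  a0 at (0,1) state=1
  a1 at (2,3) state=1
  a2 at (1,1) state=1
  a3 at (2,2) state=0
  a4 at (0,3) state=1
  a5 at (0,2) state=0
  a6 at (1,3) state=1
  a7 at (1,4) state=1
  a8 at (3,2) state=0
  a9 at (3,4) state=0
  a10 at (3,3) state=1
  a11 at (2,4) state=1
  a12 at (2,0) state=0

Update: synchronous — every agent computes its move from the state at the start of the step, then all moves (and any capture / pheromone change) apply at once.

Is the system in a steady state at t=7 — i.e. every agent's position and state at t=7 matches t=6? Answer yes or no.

yes

t=1: a0@(0,1):1 a1@(2,3):1 a2@(1,1):0 a3@(2,2):1 a4@(0,3):1 a5@(0,2):1 a6@(1,3):1 a7@(1,4):1 a8@(3,2):1 a9@(3,4):1 a10@(3,3):1 a11@(2,4):1 a12@(2,0):1
t=2: a0@(0,1):1 a1@(2,3):1 a2@(1,1):1 a3@(2,2):1 a4@(0,3):1 a5@(0,2):1 a6@(1,3):1 a7@(1,4):1 a8@(3,2):1 a9@(3,4):1 a10@(3,3):1 a11@(2,4):1 a12@(2,0):1
t=3: (unchanged — steady state)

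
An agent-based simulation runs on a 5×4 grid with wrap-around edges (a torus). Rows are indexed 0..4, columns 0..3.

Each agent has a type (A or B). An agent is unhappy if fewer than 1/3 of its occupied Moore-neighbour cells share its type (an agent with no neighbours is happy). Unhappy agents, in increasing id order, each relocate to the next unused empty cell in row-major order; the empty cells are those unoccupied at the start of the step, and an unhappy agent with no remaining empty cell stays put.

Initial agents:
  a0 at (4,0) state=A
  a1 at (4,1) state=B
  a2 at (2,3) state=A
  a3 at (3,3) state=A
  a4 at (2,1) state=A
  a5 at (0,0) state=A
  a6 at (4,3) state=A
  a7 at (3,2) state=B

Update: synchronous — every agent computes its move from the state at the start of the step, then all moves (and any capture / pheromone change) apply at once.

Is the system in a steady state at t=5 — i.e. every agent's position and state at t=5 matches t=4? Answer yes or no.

no

t=1: a0@(4,0):A a1@(4,1):B a2@(2,3):A a3@(3,3):A a4@(0,1):A a5@(0,0):A a6@(4,3):A a7@(0,2):B
t=2: a0@(4,0):A a1@(0,3):B a2@(2,3):A a3@(3,3):A a4@(0,1):A a5@(0,0):A a6@(4,3):A a7@(0,2):B
t=3: a0@(4,0):A a1@(1,0):B a2@(2,3):A a3@(3,3):A a4@(0,1):A a5@(0,0):A a6@(4,3):A a7@(0,2):B
t=4: a0@(4,0):A a1@(0,3):B a2@(2,3):A a3@(3,3):A a4@(0,1):A a5@(0,0):A a6@(4,3):A a7@(1,1):B
t=5: a0@(4,0):A a1@(0,2):B a2@(2,3):A a3@(3,3):A a4@(0,1):A a5@(0,0):A a6@(4,3):A a7@(1,0):B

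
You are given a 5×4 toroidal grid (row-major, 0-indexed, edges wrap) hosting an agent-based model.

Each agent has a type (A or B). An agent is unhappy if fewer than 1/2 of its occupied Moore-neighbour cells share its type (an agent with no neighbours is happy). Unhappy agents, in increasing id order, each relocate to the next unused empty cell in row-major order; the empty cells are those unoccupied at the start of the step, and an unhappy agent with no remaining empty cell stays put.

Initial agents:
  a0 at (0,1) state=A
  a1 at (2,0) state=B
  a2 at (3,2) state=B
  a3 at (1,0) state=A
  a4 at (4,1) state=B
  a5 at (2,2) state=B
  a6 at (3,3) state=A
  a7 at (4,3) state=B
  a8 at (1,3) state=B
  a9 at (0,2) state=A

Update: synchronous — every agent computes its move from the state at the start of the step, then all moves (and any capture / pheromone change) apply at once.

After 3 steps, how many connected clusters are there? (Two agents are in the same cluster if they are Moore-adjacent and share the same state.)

t=1: a0@(0,1):A a1@(0,0):B a2@(3,2):B a3@(0,3):A a4@(1,1):B a5@(2,2):B a6@(1,2):A a7@(2,1):B a8@(1,3):B a9@(2,3):A
t=2: a0@(0,2):A a1@(0,0):B a2@(3,2):B a3@(1,0):A a4@(1,1):B a5@(2,2):B a6@(2,0):A a7@(2,1):B a8@(3,0):B a9@(3,1):A
t=3: a0@(0,1):A a1@(0,0):B a2@(3,2):B a3@(0,3):A a4@(1,1):B a5@(2,2):B a6@(1,2):A a7@(2,1):B a8@(1,3):B a9@(2,3):A

2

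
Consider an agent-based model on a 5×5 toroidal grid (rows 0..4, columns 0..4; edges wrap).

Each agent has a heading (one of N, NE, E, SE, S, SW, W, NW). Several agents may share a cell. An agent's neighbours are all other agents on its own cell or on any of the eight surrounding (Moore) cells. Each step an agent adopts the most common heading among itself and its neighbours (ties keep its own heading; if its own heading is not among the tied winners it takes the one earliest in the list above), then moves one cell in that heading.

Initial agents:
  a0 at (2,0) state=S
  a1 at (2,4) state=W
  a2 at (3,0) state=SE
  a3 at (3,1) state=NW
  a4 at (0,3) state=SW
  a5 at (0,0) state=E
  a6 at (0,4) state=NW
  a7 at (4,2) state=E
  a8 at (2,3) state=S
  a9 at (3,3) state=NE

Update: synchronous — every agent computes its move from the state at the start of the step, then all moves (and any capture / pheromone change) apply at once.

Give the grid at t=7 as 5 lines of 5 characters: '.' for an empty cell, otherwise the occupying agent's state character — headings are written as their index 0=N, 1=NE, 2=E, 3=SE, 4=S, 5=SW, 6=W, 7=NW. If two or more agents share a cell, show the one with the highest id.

..44.
.....
4....
4...4
4..44

t=1: a0@(3,0):S a1@(3,4):S a2@(4,1):SE a3@(2,0):NW a4@(1,2):SW a5@(0,1):E a6@(4,3):NW a7@(4,3):E a8@(3,3):S a9@(2,4):NE
t=2: a0@(4,0):S a1@(4,4):S a2@(0,2):SE a3@(3,0):S a4@(2,1):SW a5@(0,2):E a6@(0,3):S a7@(0,3):S a8@(4,3):S a9@(3,4):S
t=3: a0@(0,0):S a1@(0,4):S a2@(1,2):S a3@(4,0):S a4@(3,0):SW a5@(1,2):S a6@(1,3):S a7@(1,3):S a8@(0,3):S a9@(4,4):S
t=4: a0@(1,0):S a1@(1,4):S a2@(2,2):S a3@(0,0):S a4@(4,0):S a5@(2,2):S a6@(2,3):S a7@(2,3):S a8@(1,3):S a9@(0,4):S
t=5: a0@(2,0):S a1@(2,4):S a2@(3,2):S a3@(1,0):S a4@(0,0):S a5@(3,2):S a6@(3,3):S a7@(3,3):S a8@(2,3):S a9@(1,4):S
t=6: a0@(3,0):S a1@(3,4):S a2@(4,2):S a3@(2,0):S a4@(1,0):S a5@(4,2):S a6@(4,3):S a7@(4,3):S a8@(3,3):S a9@(2,4):S
t=7: a0@(4,0):S a1@(4,4):S a2@(0,2):S a3@(3,0):S a4@(2,0):S a5@(0,2):S a6@(0,3):S a7@(0,3):S a8@(4,3):S a9@(3,4):S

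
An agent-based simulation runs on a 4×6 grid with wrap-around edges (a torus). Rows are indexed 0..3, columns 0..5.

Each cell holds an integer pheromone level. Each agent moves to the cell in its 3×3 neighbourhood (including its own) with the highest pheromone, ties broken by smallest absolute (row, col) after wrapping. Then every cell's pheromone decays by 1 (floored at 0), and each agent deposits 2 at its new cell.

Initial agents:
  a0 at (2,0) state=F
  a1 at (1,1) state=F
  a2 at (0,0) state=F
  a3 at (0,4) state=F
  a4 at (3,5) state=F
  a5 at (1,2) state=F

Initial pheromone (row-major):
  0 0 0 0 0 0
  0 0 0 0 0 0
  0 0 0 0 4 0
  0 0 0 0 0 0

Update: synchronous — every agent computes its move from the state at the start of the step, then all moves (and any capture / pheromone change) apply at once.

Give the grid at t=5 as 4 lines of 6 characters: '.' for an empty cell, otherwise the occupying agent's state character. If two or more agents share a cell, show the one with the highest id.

F..F..
......
....F.
......

t=1: a0@(1,0) a1@(0,0) a2@(0,0) a3@(0,3) a4@(2,4) a5@(0,1) | pheromone: 4 2 0 2 0 0 / 2 0 0 0 0 0 / 0 0 0 0 5 0 / 0 0 0 0 0 0
t=2: a0@(0,0) a1@(0,0) a2@(0,0) a3@(0,3) a4@(2,4) a5@(0,0) | pheromone: 11 1 0 3 0 0 / 1 0 0 0 0 0 / 0 0 0 0 6 0 / 0 0 0 0 0 0
t=3: a0@(0,0) a1@(0,0) a2@(0,0) a3@(0,3) a4@(2,4) a5@(0,0) | pheromone: 18 0 0 4 0 0 / 0 0 0 0 0 0 / 0 0 0 0 7 0 / 0 0 0 0 0 0
t=4: a0@(0,0) a1@(0,0) a2@(0,0) a3@(0,3) a4@(2,4) a5@(0,0) | pheromone: 25 0 0 5 0 0 / 0 0 0 0 0 0 / 0 0 0 0 8 0 / 0 0 0 0 0 0
t=5: a0@(0,0) a1@(0,0) a2@(0,0) a3@(0,3) a4@(2,4) a5@(0,0) | pheromone: 32 0 0 6 0 0 / 0 0 0 0 0 0 / 0 0 0 0 9 0 / 0 0 0 0 0 0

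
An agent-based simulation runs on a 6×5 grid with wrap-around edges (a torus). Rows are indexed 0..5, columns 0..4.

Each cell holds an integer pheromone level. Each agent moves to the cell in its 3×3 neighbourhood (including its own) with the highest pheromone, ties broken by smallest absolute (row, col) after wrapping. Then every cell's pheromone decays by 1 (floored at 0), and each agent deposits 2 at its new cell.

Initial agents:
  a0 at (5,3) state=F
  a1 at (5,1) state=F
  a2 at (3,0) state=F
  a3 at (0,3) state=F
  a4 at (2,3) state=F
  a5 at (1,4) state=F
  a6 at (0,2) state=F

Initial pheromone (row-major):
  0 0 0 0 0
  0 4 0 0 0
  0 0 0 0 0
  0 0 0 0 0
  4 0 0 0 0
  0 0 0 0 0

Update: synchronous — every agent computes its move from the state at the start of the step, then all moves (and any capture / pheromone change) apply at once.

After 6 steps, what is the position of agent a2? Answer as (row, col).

t=1: a0@(0,2) a1@(4,0) a2@(4,0) a3@(0,2) a4@(1,2) a5@(0,0) a6@(1,1) | pheromone: 2 0 4 0 0 / 0 5 2 0 0 / 0 0 0 0 0 / 0 0 0 0 0 / 7 0 0 0 0 / 0 0 0 0 0
t=2: a0@(1,1) a1@(4,0) a2@(4,0) a3@(1,1) a4@(1,1) a5@(1,1) a6@(1,1) | pheromone: 1 0 3 0 0 / 0 14 1 0 0 / 0 0 0 0 0 / 0 0 0 0 0 / 10 0 0 0 0 / 0 0 0 0 0
t=3: a0@(1,1) a1@(4,0) a2@(4,0) a3@(1,1) a4@(1,1) a5@(1,1) a6@(1,1) | pheromone: 0 0 2 0 0 / 0 23 0 0 0 / 0 0 0 0 0 / 0 0 0 0 0 / 13 0 0 0 0 / 0 0 0 0 0
t=4: a0@(1,1) a1@(4,0) a2@(4,0) a3@(1,1) a4@(1,1) a5@(1,1) a6@(1,1) | pheromone: 0 0 1 0 0 / 0 32 0 0 0 / 0 0 0 0 0 / 0 0 0 0 0 / 16 0 0 0 0 / 0 0 0 0 0
t=5: a0@(1,1) a1@(4,0) a2@(4,0) a3@(1,1) a4@(1,1) a5@(1,1) a6@(1,1) | pheromone: 0 0 0 0 0 / 0 41 0 0 0 / 0 0 0 0 0 / 0 0 0 0 0 / 19 0 0 0 0 / 0 0 0 0 0
t=6: a0@(1,1) a1@(4,0) a2@(4,0) a3@(1,1) a4@(1,1) a5@(1,1) a6@(1,1) | pheromone: 0 0 0 0 0 / 0 50 0 0 0 / 0 0 0 0 0 / 0 0 0 0 0 / 22 0 0 0 0 / 0 0 0 0 0

(4, 0)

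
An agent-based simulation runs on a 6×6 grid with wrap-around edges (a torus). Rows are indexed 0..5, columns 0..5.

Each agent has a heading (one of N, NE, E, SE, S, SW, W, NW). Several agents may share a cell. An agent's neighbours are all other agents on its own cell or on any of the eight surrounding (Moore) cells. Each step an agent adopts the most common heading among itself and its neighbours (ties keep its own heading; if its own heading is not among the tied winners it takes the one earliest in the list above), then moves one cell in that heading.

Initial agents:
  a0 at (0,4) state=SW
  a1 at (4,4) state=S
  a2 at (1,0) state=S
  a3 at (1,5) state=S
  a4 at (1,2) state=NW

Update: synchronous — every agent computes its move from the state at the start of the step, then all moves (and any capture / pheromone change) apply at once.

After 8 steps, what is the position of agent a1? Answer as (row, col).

t=1: a0@(1,3):SW a1@(5,4):S a2@(2,0):S a3@(2,5):S a4@(0,1):NW
t=2: a0@(2,2):SW a1@(0,4):S a2@(3,0):S a3@(3,5):S a4@(5,0):NW
t=3: a0@(3,1):SW a1@(1,4):S a2@(4,0):S a3@(4,5):S a4@(4,5):NW
t=4: a0@(4,0):SW a1@(2,4):S a2@(5,0):S a3@(5,5):S a4@(5,5):S
t=5: a0@(5,0):S a1@(3,4):S a2@(0,0):S a3@(0,5):S a4@(0,5):S
t=6: a0@(0,0):S a1@(4,4):S a2@(1,0):S a3@(1,5):S a4@(1,5):S
t=7: a0@(1,0):S a1@(5,4):S a2@(2,0):S a3@(2,5):S a4@(2,5):S
t=8: a0@(2,0):S a1@(0,4):S a2@(3,0):S a3@(3,5):S a4@(3,5):S

(0, 4)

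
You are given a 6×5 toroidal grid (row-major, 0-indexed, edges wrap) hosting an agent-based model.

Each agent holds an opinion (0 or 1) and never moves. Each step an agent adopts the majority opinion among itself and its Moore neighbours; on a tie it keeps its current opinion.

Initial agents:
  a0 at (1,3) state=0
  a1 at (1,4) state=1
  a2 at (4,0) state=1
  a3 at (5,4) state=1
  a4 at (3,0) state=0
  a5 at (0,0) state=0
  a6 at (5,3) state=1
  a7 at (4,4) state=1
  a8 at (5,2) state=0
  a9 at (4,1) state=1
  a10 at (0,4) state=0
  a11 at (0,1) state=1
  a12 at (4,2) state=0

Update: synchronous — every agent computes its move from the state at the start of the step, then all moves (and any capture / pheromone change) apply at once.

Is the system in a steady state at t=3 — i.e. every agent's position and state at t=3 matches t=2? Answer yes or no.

no

t=1: a0@(1,3):0 a1@(1,4):0 a2@(4,0):1 a3@(5,4):1 a4@(3,0):1 a5@(0,0):1 a6@(5,3):1 a7@(4,4):1 a8@(5,2):1 a9@(4,1):0 a10@(0,4):0 a11@(0,1):0 a12@(4,2):0
t=2: a0@(1,3):0 a1@(1,4):0 a2@(4,0):1 a3@(5,4):1 a4@(3,0):1 a5@(0,0):0 a6@(5,3):1 a7@(4,4):1 a8@(5,2):0 a9@(4,1):1 a10@(0,4):0 a11@(0,1):1 a12@(4,2):0
t=3: a0@(1,3):0 a1@(1,4):0 a2@(4,0):1 a3@(5,4):1 a4@(3,0):1 a5@(0,0):0 a6@(5,3):1 a7@(4,4):1 a8@(5,2):1 a9@(4,1):1 a10@(0,4):0 a11@(0,1):0 a12@(4,2):0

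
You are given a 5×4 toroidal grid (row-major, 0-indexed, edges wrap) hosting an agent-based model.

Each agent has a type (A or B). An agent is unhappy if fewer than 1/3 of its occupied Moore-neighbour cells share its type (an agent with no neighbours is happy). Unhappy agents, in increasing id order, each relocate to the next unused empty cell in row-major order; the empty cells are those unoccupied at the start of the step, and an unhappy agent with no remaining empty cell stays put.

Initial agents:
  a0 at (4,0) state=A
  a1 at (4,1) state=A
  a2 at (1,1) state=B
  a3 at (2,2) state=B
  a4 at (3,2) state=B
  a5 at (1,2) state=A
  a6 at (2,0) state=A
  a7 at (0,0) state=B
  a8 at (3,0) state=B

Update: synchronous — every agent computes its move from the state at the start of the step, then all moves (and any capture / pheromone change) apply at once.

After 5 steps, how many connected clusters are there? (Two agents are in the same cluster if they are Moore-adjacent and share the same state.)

2

t=1: a0@(4,0):A a1@(0,1):A a2@(1,1):B a3@(2,2):B a4@(3,2):B a5@(0,2):A a6@(0,3):A a7@(0,0):B a8@(1,0):B
t=2: (unchanged — steady state)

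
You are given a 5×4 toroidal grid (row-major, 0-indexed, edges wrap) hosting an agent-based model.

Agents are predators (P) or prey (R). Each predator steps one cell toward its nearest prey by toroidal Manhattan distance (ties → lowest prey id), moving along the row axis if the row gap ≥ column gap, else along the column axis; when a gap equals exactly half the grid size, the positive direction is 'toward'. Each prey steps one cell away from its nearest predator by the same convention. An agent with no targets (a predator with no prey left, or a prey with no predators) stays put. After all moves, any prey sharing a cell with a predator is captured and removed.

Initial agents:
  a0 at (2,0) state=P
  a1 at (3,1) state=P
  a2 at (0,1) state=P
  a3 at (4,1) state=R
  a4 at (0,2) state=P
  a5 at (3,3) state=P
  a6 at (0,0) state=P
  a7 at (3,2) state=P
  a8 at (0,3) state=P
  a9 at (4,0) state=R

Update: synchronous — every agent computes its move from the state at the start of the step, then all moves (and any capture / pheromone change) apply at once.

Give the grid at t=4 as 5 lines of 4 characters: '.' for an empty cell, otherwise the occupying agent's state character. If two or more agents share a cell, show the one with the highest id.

....
P...
PPP.
.R..
....

t=1: a0@(3,0):P a1@(4,1):P a2@(4,1):P a3@(0,1):R a4@(4,2):P a5@(4,3):P a6@(4,0):P a7@(4,2):P a8@(4,3):P
t=2: a0@(4,0):P a1@(0,1):P a2@(0,1):P a3@(1,1):R a4@(0,2):P a5@(4,0):P a6@(0,0):P a7@(0,2):P a8@(4,0):P
t=3: a0@(0,0):P a1@(1,1):P a2@(1,1):P a3@(2,1):R a4@(1,2):P a5@(0,0):P a6@(1,0):P a7@(1,2):P a8@(0,0):P
t=4: a0@(1,0):P a1@(2,1):P a2@(2,1):P a3@(3,1):R a4@(2,2):P a5@(1,0):P a6@(2,0):P a7@(2,2):P a8@(1,0):P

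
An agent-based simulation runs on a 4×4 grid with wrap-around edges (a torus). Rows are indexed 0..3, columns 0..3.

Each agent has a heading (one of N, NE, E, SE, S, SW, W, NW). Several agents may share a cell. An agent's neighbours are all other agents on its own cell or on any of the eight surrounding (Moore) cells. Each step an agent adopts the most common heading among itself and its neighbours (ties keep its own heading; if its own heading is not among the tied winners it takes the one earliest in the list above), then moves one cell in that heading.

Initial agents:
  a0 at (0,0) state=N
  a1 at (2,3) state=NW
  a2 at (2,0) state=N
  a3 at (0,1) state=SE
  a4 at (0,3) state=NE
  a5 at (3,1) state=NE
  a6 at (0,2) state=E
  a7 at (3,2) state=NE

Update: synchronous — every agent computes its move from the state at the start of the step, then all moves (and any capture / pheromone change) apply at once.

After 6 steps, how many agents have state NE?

8

t=1: a0@(3,1):NE a1@(1,2):NW a2@(1,0):N a3@(3,2):NE a4@(3,0):NE a5@(2,2):NE a6@(3,3):NE a7@(2,3):NE
t=2: a0@(2,2):NE a1@(0,3):NE a2@(0,0):N a3@(2,3):NE a4@(2,1):NE a5@(1,3):NE a6@(2,0):NE a7@(1,0):NE
t=3: a0@(1,3):NE a1@(3,0):NE a2@(3,1):NE a3@(1,0):NE a4@(1,2):NE a5@(0,0):NE a6@(1,1):NE a7@(0,1):NE
t=4: a0@(0,0):NE a1@(2,1):NE a2@(2,2):NE a3@(0,1):NE a4@(0,3):NE a5@(3,1):NE a6@(0,2):NE a7@(3,2):NE
t=5: a0@(3,1):NE a1@(1,2):NE a2@(1,3):NE a3@(3,2):NE a4@(3,0):NE a5@(2,2):NE a6@(3,3):NE a7@(2,3):NE
t=6: a0@(2,2):NE a1@(0,3):NE a2@(0,0):NE a3@(2,3):NE a4@(2,1):NE a5@(1,3):NE a6@(2,0):NE a7@(1,0):NE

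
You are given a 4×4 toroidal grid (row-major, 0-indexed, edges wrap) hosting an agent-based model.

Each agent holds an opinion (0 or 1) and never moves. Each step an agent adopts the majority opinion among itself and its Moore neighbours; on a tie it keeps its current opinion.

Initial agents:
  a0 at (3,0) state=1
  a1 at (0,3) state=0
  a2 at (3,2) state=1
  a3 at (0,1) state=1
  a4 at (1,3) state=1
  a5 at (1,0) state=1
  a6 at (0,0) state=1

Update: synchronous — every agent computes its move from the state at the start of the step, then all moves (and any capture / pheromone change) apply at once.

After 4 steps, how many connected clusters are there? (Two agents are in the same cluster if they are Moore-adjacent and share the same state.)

t=1: a0@(3,0):1 a1@(0,3):1 a2@(3,2):1 a3@(0,1):1 a4@(1,3):1 a5@(1,0):1 a6@(0,0):1
t=2: (unchanged — steady state)

1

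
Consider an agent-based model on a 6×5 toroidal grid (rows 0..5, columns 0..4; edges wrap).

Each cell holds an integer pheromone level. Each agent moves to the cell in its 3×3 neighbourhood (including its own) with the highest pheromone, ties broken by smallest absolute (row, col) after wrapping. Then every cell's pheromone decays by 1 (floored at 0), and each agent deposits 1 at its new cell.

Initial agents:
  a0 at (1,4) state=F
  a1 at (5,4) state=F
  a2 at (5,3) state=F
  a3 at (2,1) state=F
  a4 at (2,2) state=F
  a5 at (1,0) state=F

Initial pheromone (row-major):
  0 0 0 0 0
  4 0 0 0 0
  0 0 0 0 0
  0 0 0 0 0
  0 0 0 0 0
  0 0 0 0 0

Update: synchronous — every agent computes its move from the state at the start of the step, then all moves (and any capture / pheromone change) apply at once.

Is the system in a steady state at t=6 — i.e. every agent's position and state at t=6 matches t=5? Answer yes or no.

t=1: a0@(1,0) a1@(0,0) a2@(0,2) a3@(1,0) a4@(1,1) a5@(1,0) | pheromone: 1 0 1 0 0 / 6 1 0 0 0 / 0 0 0 0 0 / 0 0 0 0 0 / 0 0 0 0 0 / 0 0 0 0 0
t=2: a0@(1,0) a1@(1,0) a2@(0,2) a3@(1,0) a4@(1,0) a5@(1,0) | pheromone: 0 0 1 0 0 / 10 0 0 0 0 / 0 0 0 0 0 / 0 0 0 0 0 / 0 0 0 0 0 / 0 0 0 0 0
t=3: a0@(1,0) a1@(1,0) a2@(0,2) a3@(1,0) a4@(1,0) a5@(1,0) | pheromone: 0 0 1 0 0 / 14 0 0 0 0 / 0 0 0 0 0 / 0 0 0 0 0 / 0 0 0 0 0 / 0 0 0 0 0
t=4: a0@(1,0) a1@(1,0) a2@(0,2) a3@(1,0) a4@(1,0) a5@(1,0) | pheromone: 0 0 1 0 0 / 18 0 0 0 0 / 0 0 0 0 0 / 0 0 0 0 0 / 0 0 0 0 0 / 0 0 0 0 0
t=5: a0@(1,0) a1@(1,0) a2@(0,2) a3@(1,0) a4@(1,0) a5@(1,0) | pheromone: 0 0 1 0 0 / 22 0 0 0 0 / 0 0 0 0 0 / 0 0 0 0 0 / 0 0 0 0 0 / 0 0 0 0 0
t=6: a0@(1,0) a1@(1,0) a2@(0,2) a3@(1,0) a4@(1,0) a5@(1,0) | pheromone: 0 0 1 0 0 / 26 0 0 0 0 / 0 0 0 0 0 / 0 0 0 0 0 / 0 0 0 0 0 / 0 0 0 0 0

yes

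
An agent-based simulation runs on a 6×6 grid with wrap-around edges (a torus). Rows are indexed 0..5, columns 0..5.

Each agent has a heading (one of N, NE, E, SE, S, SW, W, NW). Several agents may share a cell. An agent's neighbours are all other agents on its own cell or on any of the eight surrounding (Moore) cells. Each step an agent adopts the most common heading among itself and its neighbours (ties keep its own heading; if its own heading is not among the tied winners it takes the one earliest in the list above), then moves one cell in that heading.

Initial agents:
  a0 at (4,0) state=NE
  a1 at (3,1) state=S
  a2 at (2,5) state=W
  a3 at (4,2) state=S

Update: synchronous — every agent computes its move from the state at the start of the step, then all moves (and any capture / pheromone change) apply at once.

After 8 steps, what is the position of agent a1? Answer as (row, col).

t=1: a0@(3,1):NE a1@(4,1):S a2@(2,4):W a3@(5,2):S
t=2: a0@(2,2):NE a1@(5,1):S a2@(2,3):W a3@(0,2):S
t=3: a0@(1,3):NE a1@(0,1):S a2@(2,2):W a3@(1,2):S
t=4: a0@(0,4):NE a1@(1,1):S a2@(2,1):W a3@(2,2):S
t=5: a0@(5,5):NE a1@(2,1):S a2@(3,1):S a3@(3,2):S
t=6: a0@(4,0):NE a1@(3,1):S a2@(4,1):S a3@(4,2):S
t=7: a0@(5,0):S a1@(4,1):S a2@(5,1):S a3@(5,2):S
t=8: a0@(0,0):S a1@(5,1):S a2@(0,1):S a3@(0,2):S

(5, 1)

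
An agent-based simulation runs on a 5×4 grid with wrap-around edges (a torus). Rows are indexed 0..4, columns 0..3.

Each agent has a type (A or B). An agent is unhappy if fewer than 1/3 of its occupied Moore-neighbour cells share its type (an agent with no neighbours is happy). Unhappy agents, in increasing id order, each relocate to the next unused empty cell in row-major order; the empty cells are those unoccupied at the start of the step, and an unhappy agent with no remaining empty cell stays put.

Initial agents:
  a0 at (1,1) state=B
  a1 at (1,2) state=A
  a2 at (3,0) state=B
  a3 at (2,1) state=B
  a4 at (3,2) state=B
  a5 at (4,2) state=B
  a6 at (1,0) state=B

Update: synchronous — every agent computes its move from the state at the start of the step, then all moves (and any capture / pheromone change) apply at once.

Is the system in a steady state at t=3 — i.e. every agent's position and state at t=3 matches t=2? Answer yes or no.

t=1: a0@(1,1):B a1@(0,0):A a2@(3,0):B a3@(2,1):B a4@(3,2):B a5@(4,2):B a6@(1,0):B
t=2: a0@(1,1):B a1@(0,1):A a2@(3,0):B a3@(2,1):B a4@(3,2):B a5@(4,2):B a6@(1,0):B
t=3: a0@(1,1):B a1@(0,0):A a2@(3,0):B a3@(2,1):B a4@(3,2):B a5@(4,2):B a6@(1,0):B

no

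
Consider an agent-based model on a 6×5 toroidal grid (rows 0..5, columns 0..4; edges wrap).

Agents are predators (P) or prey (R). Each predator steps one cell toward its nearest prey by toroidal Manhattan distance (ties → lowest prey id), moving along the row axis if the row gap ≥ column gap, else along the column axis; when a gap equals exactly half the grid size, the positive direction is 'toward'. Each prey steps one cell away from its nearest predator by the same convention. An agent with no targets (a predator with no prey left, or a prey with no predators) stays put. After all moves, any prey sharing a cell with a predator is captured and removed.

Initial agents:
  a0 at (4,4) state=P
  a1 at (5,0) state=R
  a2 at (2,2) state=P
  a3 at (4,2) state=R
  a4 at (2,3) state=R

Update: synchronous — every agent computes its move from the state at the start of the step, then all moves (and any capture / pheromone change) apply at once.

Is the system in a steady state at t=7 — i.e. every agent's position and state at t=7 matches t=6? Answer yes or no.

t=1: a0@(5,4):P a1@(0,0):R a2@(2,3):P a3@(4,1):R a4@(2,4):R
t=2: a0@(0,4):P a1@(1,0):R a2@(2,4):P a3@(4,2):R a4@(2,0):R
t=3: a0@(1,4):P a2@(2,0):P a3@(3,2):R a4@(2,1):R
t=4: a0@(1,0):P a2@(2,1):P a3@(3,3):R a4@(2,2):R
t=5: a0@(1,1):P a2@(2,2):P a3@(3,4):R a4@(2,3):R
t=6: a0@(1,2):P a2@(2,3):P a3@(3,0):R a4@(2,4):R
t=7: a0@(1,3):P a2@(2,4):P a3@(3,1):R a4@(2,0):R

no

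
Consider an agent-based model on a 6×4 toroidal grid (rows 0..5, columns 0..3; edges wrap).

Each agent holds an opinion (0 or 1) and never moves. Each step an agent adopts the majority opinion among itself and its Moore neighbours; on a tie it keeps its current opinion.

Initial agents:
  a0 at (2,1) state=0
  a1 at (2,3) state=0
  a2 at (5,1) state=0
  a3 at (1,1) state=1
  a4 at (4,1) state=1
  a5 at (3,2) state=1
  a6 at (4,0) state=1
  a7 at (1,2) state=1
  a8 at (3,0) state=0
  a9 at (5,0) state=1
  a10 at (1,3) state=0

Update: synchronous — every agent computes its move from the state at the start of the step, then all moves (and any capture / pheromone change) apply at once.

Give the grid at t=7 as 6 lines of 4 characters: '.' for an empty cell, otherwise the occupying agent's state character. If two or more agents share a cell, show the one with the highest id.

t=1: a0@(2,1):1 a1@(2,3):0 a2@(5,1):1 a3@(1,1):1 a4@(4,1):1 a5@(3,2):1 a6@(4,0):1 a7@(1,2):0 a8@(3,0):0 a9@(5,0):1 a10@(1,3):0
t=2: a0@(2,1):1 a1@(2,3):0 a2@(5,1):1 a3@(1,1):1 a4@(4,1):1 a5@(3,2):1 a6@(4,0):1 a7@(1,2):0 a8@(3,0):1 a9@(5,0):1 a10@(1,3):0
t=3: (unchanged — steady state)

....
.100
.1.0
1.1.
11..
11..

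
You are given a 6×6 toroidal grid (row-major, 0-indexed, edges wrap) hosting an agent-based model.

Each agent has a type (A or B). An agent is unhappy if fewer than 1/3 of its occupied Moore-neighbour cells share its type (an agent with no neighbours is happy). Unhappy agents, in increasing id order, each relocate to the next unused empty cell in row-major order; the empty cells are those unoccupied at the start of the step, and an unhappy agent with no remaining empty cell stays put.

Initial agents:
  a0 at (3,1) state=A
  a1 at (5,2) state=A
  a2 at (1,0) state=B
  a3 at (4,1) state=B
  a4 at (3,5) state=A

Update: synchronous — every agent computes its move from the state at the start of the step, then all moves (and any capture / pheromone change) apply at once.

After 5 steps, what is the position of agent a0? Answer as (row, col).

t=1: a0@(0,0):A a1@(0,1):A a2@(1,0):B a3@(0,2):B a4@(3,5):A
t=2: a0@(0,0):A a1@(0,1):A a2@(0,3):B a3@(0,4):B a4@(3,5):A
t=3: (unchanged — steady state)

(0, 0)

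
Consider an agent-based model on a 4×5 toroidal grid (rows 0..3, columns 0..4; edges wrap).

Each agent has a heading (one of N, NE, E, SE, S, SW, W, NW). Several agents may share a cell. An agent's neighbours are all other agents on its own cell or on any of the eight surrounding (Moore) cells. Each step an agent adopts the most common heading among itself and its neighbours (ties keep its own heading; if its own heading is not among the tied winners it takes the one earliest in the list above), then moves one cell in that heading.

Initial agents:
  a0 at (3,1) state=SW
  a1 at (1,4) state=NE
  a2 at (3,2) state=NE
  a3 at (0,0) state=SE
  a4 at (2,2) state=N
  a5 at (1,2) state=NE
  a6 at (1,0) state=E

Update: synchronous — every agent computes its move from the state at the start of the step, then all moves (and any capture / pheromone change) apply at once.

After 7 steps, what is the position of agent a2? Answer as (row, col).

(0, 4)

t=1: a0@(0,0):SW a1@(0,0):NE a2@(2,3):NE a3@(1,1):SE a4@(1,3):NE a5@(0,3):NE a6@(1,1):E
t=2: a0@(1,4):SW a1@(3,1):NE a2@(1,4):NE a3@(2,2):SE a4@(0,4):NE a5@(3,4):NE a6@(1,2):E
t=3: a0@(0,0):NE a1@(2,2):NE a2@(0,0):NE a3@(3,3):SE a4@(3,0):NE a5@(2,0):NE a6@(1,3):E
t=4: a0@(3,1):NE a1@(1,3):NE a2@(3,1):NE a3@(0,4):SE a4@(2,1):NE a5@(1,1):NE a6@(1,4):E
t=5: a0@(2,2):NE a1@(0,4):NE a2@(2,2):NE a3@(1,0):SE a4@(1,2):NE a5@(0,2):NE a6@(1,0):E
t=6: a0@(1,3):NE a1@(3,0):NE a2@(1,3):NE a3@(2,1):SE a4@(0,3):NE a5@(3,3):NE a6@(1,1):E
t=7: a0@(0,4):NE a1@(2,1):NE a2@(0,4):NE a3@(3,2):SE a4@(3,4):NE a5@(2,4):NE a6@(1,2):E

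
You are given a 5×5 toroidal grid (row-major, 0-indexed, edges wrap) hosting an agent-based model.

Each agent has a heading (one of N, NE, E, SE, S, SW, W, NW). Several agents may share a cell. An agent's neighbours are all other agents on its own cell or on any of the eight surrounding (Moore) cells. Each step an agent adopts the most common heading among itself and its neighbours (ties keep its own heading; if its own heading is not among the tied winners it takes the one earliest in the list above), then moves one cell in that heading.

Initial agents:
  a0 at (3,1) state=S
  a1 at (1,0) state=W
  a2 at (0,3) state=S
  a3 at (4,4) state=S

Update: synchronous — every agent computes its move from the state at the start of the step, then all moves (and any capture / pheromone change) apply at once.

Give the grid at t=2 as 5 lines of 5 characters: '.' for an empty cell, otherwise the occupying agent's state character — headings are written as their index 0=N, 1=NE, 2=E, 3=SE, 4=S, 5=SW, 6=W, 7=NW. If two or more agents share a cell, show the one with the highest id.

t=1: a0@(4,1):S a1@(1,4):W a2@(1,3):S a3@(0,4):S
t=2: a0@(0,1):S a1@(2,4):S a2@(2,3):S a3@(1,4):S

.4...
....4
...44
.....
.....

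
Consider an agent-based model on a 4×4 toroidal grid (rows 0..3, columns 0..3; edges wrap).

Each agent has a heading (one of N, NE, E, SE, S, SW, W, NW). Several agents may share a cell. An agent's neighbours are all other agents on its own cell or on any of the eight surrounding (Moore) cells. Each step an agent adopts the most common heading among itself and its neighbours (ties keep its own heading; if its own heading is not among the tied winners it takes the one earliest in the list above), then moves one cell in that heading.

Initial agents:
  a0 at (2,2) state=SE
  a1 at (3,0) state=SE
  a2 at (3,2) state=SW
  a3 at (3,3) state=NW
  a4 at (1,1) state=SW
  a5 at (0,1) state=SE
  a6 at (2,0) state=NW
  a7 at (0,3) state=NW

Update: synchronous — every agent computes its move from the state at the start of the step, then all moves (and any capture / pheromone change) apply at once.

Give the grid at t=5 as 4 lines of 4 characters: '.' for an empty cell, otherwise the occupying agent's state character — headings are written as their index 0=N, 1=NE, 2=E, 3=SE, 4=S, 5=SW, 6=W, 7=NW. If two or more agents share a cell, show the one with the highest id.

....
..77
.777
.77.

t=1: a0@(3,1):SW a1@(2,3):NW a2@(0,3):SE a3@(2,2):NW a4@(2,2):SE a5@(1,2):SE a6@(1,3):NW a7@(3,2):NW
t=2: a0@(2,0):NW a1@(1,2):NW a2@(1,0):SE a3@(1,1):NW a4@(1,1):NW a5@(2,3):SE a6@(0,2):NW a7@(2,1):NW
t=3: a0@(1,3):NW a1@(0,1):NW a2@(0,3):NW a3@(0,0):NW a4@(0,0):NW a5@(3,0):SE a6@(3,1):NW a7@(1,0):NW
t=4: a0@(0,2):NW a1@(3,0):NW a2@(3,2):NW a3@(3,3):NW a4@(3,3):NW a5@(2,3):NW a6@(2,0):NW a7@(0,3):NW
t=5: a0@(3,1):NW a1@(2,3):NW a2@(2,1):NW a3@(2,2):NW a4@(2,2):NW a5@(1,2):NW a6@(1,3):NW a7@(3,2):NW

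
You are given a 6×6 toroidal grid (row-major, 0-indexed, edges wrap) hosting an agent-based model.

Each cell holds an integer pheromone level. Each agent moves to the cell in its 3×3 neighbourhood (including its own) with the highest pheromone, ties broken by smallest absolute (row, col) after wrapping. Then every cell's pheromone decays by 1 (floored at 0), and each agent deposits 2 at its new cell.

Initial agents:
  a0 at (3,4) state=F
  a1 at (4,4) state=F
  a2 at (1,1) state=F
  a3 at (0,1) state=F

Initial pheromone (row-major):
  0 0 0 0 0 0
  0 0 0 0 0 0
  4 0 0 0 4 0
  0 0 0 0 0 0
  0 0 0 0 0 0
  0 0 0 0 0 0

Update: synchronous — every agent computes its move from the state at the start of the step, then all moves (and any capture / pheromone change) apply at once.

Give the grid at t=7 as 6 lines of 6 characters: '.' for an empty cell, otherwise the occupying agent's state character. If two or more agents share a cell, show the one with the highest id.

t=1: a0@(2,4) a1@(3,3) a2@(2,0) a3@(0,0) | pheromone: 2 0 0 0 0 0 / 0 0 0 0 0 0 / 5 0 0 0 5 0 / 0 0 0 2 0 0 / 0 0 0 0 0 0 / 0 0 0 0 0 0
t=2: a0@(2,4) a1@(2,4) a2@(2,0) a3@(0,0) | pheromone: 3 0 0 0 0 0 / 0 0 0 0 0 0 / 6 0 0 0 8 0 / 0 0 0 1 0 0 / 0 0 0 0 0 0 / 0 0 0 0 0 0
t=3: a0@(2,4) a1@(2,4) a2@(2,0) a3@(0,0) | pheromone: 4 0 0 0 0 0 / 0 0 0 0 0 0 / 7 0 0 0 11 0 / 0 0 0 0 0 0 / 0 0 0 0 0 0 / 0 0 0 0 0 0
t=4: a0@(2,4) a1@(2,4) a2@(2,0) a3@(0,0) | pheromone: 5 0 0 0 0 0 / 0 0 0 0 0 0 / 8 0 0 0 14 0 / 0 0 0 0 0 0 / 0 0 0 0 0 0 / 0 0 0 0 0 0
t=5: a0@(2,4) a1@(2,4) a2@(2,0) a3@(0,0) | pheromone: 6 0 0 0 0 0 / 0 0 0 0 0 0 / 9 0 0 0 17 0 / 0 0 0 0 0 0 / 0 0 0 0 0 0 / 0 0 0 0 0 0
t=6: a0@(2,4) a1@(2,4) a2@(2,0) a3@(0,0) | pheromone: 7 0 0 0 0 0 / 0 0 0 0 0 0 / 10 0 0 0 20 0 / 0 0 0 0 0 0 / 0 0 0 0 0 0 / 0 0 0 0 0 0
t=7: a0@(2,4) a1@(2,4) a2@(2,0) a3@(0,0) | pheromone: 8 0 0 0 0 0 / 0 0 0 0 0 0 / 11 0 0 0 23 0 / 0 0 0 0 0 0 / 0 0 0 0 0 0 / 0 0 0 0 0 0

F.....
......
F...F.
......
......
......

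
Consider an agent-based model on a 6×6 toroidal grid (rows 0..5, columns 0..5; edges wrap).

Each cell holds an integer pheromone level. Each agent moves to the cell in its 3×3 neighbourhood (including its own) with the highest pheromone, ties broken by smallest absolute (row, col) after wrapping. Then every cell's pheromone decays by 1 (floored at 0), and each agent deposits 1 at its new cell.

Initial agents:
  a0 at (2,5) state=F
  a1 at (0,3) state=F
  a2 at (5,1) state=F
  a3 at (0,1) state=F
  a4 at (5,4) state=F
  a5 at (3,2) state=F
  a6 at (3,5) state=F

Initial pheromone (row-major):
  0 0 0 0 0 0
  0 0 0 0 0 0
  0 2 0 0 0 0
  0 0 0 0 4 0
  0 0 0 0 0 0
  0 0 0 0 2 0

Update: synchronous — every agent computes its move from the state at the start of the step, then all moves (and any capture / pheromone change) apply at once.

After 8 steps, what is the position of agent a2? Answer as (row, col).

t=1: a0@(3,4) a1@(5,4) a2@(0,0) a3@(0,0) a4@(5,4) a5@(2,1) a6@(3,4) | pheromone: 2 0 0 0 0 0 / 0 0 0 0 0 0 / 0 2 0 0 0 0 / 0 0 0 0 5 0 / 0 0 0 0 0 0 / 0 0 0 0 3 0
t=2: a0@(3,4) a1@(5,4) a2@(0,0) a3@(0,0) a4@(5,4) a5@(2,1) a6@(3,4) | pheromone: 3 0 0 0 0 0 / 0 0 0 0 0 0 / 0 2 0 0 0 0 / 0 0 0 0 6 0 / 0 0 0 0 0 0 / 0 0 0 0 4 0
t=3: a0@(3,4) a1@(5,4) a2@(0,0) a3@(0,0) a4@(5,4) a5@(2,1) a6@(3,4) | pheromone: 4 0 0 0 0 0 / 0 0 0 0 0 0 / 0 2 0 0 0 0 / 0 0 0 0 7 0 / 0 0 0 0 0 0 / 0 0 0 0 5 0
t=4: a0@(3,4) a1@(5,4) a2@(0,0) a3@(0,0) a4@(5,4) a5@(2,1) a6@(3,4) | pheromone: 5 0 0 0 0 0 / 0 0 0 0 0 0 / 0 2 0 0 0 0 / 0 0 0 0 8 0 / 0 0 0 0 0 0 / 0 0 0 0 6 0
t=5: a0@(3,4) a1@(5,4) a2@(0,0) a3@(0,0) a4@(5,4) a5@(2,1) a6@(3,4) | pheromone: 6 0 0 0 0 0 / 0 0 0 0 0 0 / 0 2 0 0 0 0 / 0 0 0 0 9 0 / 0 0 0 0 0 0 / 0 0 0 0 7 0
t=6: a0@(3,4) a1@(5,4) a2@(0,0) a3@(0,0) a4@(5,4) a5@(2,1) a6@(3,4) | pheromone: 7 0 0 0 0 0 / 0 0 0 0 0 0 / 0 2 0 0 0 0 / 0 0 0 0 10 0 / 0 0 0 0 0 0 / 0 0 0 0 8 0
t=7: a0@(3,4) a1@(5,4) a2@(0,0) a3@(0,0) a4@(5,4) a5@(2,1) a6@(3,4) | pheromone: 8 0 0 0 0 0 / 0 0 0 0 0 0 / 0 2 0 0 0 0 / 0 0 0 0 11 0 / 0 0 0 0 0 0 / 0 0 0 0 9 0
t=8: a0@(3,4) a1@(5,4) a2@(0,0) a3@(0,0) a4@(5,4) a5@(2,1) a6@(3,4) | pheromone: 9 0 0 0 0 0 / 0 0 0 0 0 0 / 0 2 0 0 0 0 / 0 0 0 0 12 0 / 0 0 0 0 0 0 / 0 0 0 0 10 0

(0, 0)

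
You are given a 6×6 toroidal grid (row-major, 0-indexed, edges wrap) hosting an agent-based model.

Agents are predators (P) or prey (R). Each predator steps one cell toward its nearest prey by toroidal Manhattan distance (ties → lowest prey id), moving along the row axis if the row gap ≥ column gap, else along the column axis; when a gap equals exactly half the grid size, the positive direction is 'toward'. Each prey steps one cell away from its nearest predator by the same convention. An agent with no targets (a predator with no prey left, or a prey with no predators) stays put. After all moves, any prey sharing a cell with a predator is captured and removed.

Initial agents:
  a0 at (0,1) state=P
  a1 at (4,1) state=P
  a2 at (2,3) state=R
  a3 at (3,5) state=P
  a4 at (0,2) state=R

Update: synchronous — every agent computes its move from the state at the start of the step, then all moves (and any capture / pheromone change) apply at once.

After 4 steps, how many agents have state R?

t=1: a0@(0,2):P a1@(5,1):P a2@(2,2):R a3@(3,4):P a4@(0,3):R
t=2: a0@(0,3):P a1@(5,2):P a2@(3,2):R a3@(3,3):P a4@(0,4):R
t=3: a0@(0,4):P a1@(4,2):P a2@(3,1):R a3@(3,2):P a4@(0,5):R
t=4: a0@(0,5):P a1@(3,2):P a2@(3,0):R a3@(3,1):P a4@(0,0):R

2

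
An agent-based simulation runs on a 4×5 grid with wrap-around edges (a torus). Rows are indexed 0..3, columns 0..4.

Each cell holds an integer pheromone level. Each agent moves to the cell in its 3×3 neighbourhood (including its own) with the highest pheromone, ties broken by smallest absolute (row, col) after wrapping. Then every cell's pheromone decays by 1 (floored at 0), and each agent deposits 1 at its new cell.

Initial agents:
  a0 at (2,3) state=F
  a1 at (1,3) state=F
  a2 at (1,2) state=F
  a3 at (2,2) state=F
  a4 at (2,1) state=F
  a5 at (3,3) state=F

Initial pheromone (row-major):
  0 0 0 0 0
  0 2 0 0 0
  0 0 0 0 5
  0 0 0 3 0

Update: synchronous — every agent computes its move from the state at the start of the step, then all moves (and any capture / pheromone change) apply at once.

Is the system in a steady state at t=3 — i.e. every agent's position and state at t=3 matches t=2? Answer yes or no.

t=1: a0@(2,4) a1@(2,4) a2@(1,1) a3@(3,3) a4@(1,1) a5@(2,4) | pheromone: 0 0 0 0 0 / 0 3 0 0 0 / 0 0 0 0 7 / 0 0 0 3 0
t=2: a0@(2,4) a1@(2,4) a2@(1,1) a3@(2,4) a4@(1,1) a5@(2,4) | pheromone: 0 0 0 0 0 / 0 4 0 0 0 / 0 0 0 0 10 / 0 0 0 2 0
t=3: a0@(2,4) a1@(2,4) a2@(1,1) a3@(2,4) a4@(1,1) a5@(2,4) | pheromone: 0 0 0 0 0 / 0 5 0 0 0 / 0 0 0 0 13 / 0 0 0 1 0

yes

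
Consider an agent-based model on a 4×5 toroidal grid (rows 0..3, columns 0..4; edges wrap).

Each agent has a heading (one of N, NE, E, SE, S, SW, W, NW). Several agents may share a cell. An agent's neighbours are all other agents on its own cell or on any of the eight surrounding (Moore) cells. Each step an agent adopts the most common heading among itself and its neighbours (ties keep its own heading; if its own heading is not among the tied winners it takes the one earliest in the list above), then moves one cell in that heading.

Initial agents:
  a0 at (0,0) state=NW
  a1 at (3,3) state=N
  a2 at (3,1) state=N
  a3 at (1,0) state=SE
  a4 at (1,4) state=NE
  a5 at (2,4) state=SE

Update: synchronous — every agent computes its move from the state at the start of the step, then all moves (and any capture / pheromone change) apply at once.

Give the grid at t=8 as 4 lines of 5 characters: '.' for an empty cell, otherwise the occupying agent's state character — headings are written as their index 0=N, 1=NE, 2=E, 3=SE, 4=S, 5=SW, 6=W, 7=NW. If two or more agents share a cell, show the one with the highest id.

.....
..33.
.33..
.....

t=1: a0@(3,4):NW a1@(2,3):N a2@(2,1):N a3@(2,1):SE a4@(2,0):SE a5@(3,0):SE
t=2: a0@(0,0):SE a1@(1,3):N a2@(3,2):SE a3@(3,2):SE a4@(3,1):SE a5@(0,1):SE
t=3: a0@(1,1):SE a1@(0,3):N a2@(0,3):SE a3@(0,3):SE a4@(0,2):SE a5@(1,2):SE
t=4: a0@(2,2):SE a1@(1,4):SE a2@(1,4):SE a3@(1,4):SE a4@(1,3):SE a5@(2,3):SE
t=5: a0@(3,3):SE a1@(2,0):SE a2@(2,0):SE a3@(2,0):SE a4@(2,4):SE a5@(3,4):SE
t=6: a0@(0,4):SE a1@(3,1):SE a2@(3,1):SE a3@(3,1):SE a4@(3,0):SE a5@(0,0):SE
t=7: a0@(1,0):SE a1@(0,2):SE a2@(0,2):SE a3@(0,2):SE a4@(0,1):SE a5@(1,1):SE
t=8: a0@(2,1):SE a1@(1,3):SE a2@(1,3):SE a3@(1,3):SE a4@(1,2):SE a5@(2,2):SE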